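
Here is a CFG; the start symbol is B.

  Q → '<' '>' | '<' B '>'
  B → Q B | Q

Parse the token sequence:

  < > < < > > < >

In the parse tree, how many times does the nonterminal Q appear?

[B [Q < >] [B [Q < [B [Q < >]] >] [B [Q < >]]]]

4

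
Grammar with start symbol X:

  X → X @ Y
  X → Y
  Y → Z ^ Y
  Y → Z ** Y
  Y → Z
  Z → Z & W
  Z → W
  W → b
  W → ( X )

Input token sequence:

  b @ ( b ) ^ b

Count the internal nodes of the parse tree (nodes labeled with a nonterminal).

15

[X [X [Y [Z [W b]]]] @ [Y [Z [W ( [X [Y [Z [W b]]]] )]] ^ [Y [Z [W b]]]]]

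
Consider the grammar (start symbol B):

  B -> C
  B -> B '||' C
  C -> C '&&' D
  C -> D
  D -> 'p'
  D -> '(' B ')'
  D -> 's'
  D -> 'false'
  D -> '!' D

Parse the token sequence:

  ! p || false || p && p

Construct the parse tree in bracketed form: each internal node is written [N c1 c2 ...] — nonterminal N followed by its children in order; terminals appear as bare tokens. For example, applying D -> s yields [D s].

[B [B [B [C [D ! [D p]]]] || [C [D false]]] || [C [C [D p]] && [D p]]]

B
B || C
B || C || C
C || C || C
D || C || C
! D || C || C
! p || C || C
! p || D || C
! p || false || C
! p || false || C && D
! p || false || D && D
! p || false || p && D
! p || false || p && p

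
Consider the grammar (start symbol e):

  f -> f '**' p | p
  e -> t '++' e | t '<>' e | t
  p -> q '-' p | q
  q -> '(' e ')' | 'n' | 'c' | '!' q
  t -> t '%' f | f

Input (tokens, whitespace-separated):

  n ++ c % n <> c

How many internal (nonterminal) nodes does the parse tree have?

19

[e [t [f [p [q n]]]] ++ [e [t [t [f [p [q c]]]] % [f [p [q n]]]] <> [e [t [f [p [q c]]]]]]]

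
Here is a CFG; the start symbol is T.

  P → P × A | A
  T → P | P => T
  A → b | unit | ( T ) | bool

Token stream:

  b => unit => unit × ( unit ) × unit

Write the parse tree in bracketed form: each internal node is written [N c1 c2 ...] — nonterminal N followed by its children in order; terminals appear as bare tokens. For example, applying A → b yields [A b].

[T [P [A b]] => [T [P [A unit]] => [T [P [P [P [A unit]] × [A ( [T [P [A unit]]] )]] × [A unit]]]]]

T
P => T
A => T
b => T
b => P => T
b => A => T
b => unit => T
b => unit => P
b => unit => P × A
b => unit => P × A × A
b => unit => A × A × A
b => unit => unit × A × A
b => unit => unit × ( T ) × A
b => unit => unit × ( P ) × A
b => unit => unit × ( A ) × A
b => unit => unit × ( unit ) × A
b => unit => unit × ( unit ) × unit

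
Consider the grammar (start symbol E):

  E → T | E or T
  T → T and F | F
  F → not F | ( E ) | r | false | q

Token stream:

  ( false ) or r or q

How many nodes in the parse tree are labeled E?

4

[E [E [E [T [F ( [E [T [F false]]] )]]] or [T [F r]]] or [T [F q]]]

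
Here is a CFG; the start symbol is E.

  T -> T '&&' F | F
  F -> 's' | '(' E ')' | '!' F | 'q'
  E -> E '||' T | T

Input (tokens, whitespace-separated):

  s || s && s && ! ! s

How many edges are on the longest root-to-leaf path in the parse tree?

[E [E [T [F s]]] || [T [T [T [F s]] && [F s]] && [F ! [F ! [F s]]]]]

5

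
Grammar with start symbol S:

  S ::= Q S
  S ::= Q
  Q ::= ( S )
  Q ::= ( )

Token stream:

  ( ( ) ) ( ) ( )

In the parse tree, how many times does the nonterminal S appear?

[S [Q ( [S [Q ( )]] )] [S [Q ( )] [S [Q ( )]]]]

4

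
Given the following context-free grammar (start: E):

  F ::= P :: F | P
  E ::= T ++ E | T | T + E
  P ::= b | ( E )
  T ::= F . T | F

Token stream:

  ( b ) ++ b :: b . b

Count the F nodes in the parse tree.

5

[E [T [F [P ( [E [T [F [P b]]]] )]]] ++ [E [T [F [P b] :: [F [P b]]] . [T [F [P b]]]]]]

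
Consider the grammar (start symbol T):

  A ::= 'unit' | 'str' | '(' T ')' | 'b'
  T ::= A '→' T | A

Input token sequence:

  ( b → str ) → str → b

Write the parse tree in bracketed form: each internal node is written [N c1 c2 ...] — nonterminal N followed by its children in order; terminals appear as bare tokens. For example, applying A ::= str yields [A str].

[T [A ( [T [A b] → [T [A str]]] )] → [T [A str] → [T [A b]]]]

T
A → T
( T ) → T
( A → T ) → T
( b → T ) → T
( b → A ) → T
( b → str ) → T
( b → str ) → A → T
( b → str ) → str → T
( b → str ) → str → A
( b → str ) → str → b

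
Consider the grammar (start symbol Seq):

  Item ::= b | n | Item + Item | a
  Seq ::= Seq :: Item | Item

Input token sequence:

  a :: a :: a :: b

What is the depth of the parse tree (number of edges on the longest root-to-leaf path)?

[Seq [Seq [Seq [Seq [Item a]] :: [Item a]] :: [Item a]] :: [Item b]]

5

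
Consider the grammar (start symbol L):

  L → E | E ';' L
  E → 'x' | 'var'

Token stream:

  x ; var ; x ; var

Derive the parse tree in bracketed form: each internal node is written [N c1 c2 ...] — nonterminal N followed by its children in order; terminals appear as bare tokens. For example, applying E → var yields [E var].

[L [E x] ; [L [E var] ; [L [E x] ; [L [E var]]]]]

L
E ; L
x ; L
x ; E ; L
x ; var ; L
x ; var ; E ; L
x ; var ; x ; L
x ; var ; x ; E
x ; var ; x ; var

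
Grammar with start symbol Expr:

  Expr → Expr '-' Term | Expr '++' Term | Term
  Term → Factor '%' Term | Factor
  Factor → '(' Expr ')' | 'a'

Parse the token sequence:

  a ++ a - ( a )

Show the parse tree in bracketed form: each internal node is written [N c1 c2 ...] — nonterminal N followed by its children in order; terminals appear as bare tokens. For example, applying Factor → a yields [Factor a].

[Expr [Expr [Expr [Term [Factor a]]] ++ [Term [Factor a]]] - [Term [Factor ( [Expr [Term [Factor a]]] )]]]

Expr
Expr - Term
Expr ++ Term - Term
Term ++ Term - Term
Factor ++ Term - Term
a ++ Term - Term
a ++ Factor - Term
a ++ a - Term
a ++ a - Factor
a ++ a - ( Expr )
a ++ a - ( Term )
a ++ a - ( Factor )
a ++ a - ( a )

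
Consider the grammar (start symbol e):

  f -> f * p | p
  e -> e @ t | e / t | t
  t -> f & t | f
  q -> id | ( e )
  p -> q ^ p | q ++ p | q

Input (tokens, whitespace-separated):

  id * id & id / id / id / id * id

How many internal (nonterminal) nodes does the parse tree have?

30

[e [e [e [e [t [f [f [p [q id]]] * [p [q id]]] & [t [f [p [q id]]]]]] / [t [f [p [q id]]]]] / [t [f [p [q id]]]]] / [t [f [f [p [q id]]] * [p [q id]]]]]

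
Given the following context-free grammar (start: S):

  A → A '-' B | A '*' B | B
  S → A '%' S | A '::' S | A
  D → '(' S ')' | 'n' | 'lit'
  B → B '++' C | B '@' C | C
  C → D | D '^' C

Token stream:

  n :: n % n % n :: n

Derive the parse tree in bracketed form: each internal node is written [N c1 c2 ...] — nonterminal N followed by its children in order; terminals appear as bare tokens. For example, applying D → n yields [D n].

[S [A [B [C [D n]]]] :: [S [A [B [C [D n]]]] % [S [A [B [C [D n]]]] % [S [A [B [C [D n]]]] :: [S [A [B [C [D n]]]]]]]]]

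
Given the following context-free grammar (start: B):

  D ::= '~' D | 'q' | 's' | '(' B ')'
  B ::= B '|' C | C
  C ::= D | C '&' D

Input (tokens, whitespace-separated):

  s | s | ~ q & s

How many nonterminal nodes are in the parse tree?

12

[B [B [B [C [D s]]] | [C [D s]]] | [C [C [D ~ [D q]]] & [D s]]]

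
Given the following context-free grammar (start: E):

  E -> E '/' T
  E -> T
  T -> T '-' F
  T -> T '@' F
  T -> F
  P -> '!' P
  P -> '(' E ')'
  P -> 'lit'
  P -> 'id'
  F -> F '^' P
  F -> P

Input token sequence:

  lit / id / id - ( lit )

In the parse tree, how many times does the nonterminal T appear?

5

[E [E [E [T [F [P lit]]]] / [T [F [P id]]]] / [T [T [F [P id]]] - [F [P ( [E [T [F [P lit]]]] )]]]]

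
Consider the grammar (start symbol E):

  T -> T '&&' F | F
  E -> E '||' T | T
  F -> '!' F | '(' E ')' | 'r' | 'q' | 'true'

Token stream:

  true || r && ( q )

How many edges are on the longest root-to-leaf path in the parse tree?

6

[E [E [T [F true]]] || [T [T [F r]] && [F ( [E [T [F q]]] )]]]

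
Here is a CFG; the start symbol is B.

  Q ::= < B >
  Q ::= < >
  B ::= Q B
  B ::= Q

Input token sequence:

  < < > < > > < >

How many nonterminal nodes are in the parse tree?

[B [Q < [B [Q < >] [B [Q < >]]] >] [B [Q < >]]]

8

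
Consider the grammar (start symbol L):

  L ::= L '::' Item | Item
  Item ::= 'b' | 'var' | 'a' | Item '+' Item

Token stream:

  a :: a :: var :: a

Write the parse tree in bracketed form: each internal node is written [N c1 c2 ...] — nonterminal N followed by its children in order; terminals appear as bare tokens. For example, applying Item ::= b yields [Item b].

L
L :: Item
L :: Item :: Item
L :: Item :: Item :: Item
Item :: Item :: Item :: Item
a :: Item :: Item :: Item
a :: a :: Item :: Item
a :: a :: var :: Item
a :: a :: var :: a

[L [L [L [L [Item a]] :: [Item a]] :: [Item var]] :: [Item a]]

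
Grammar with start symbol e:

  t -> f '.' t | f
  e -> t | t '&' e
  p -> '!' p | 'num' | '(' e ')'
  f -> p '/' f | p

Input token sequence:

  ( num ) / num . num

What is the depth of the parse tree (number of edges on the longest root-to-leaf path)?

8

[e [t [f [p ( [e [t [f [p num]]]] )] / [f [p num]]] . [t [f [p num]]]]]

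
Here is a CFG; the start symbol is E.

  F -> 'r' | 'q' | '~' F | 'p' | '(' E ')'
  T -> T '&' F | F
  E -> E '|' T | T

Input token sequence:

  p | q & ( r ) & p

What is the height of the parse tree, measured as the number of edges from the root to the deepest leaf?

[E [E [T [F p]]] | [T [T [T [F q]] & [F ( [E [T [F r]]] )]] & [F p]]]

7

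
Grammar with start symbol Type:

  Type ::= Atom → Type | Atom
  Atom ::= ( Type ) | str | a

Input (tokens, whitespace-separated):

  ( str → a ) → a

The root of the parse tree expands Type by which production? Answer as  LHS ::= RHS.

Type ::= Atom → Type

[Type [Atom ( [Type [Atom str] → [Type [Atom a]]] )] → [Type [Atom a]]]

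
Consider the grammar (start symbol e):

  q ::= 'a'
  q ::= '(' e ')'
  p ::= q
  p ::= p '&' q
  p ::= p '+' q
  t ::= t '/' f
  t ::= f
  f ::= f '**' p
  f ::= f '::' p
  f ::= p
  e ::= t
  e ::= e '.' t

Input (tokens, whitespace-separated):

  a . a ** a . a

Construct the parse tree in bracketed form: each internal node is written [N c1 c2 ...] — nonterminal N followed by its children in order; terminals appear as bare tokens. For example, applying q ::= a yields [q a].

[e [e [e [t [f [p [q a]]]]] . [t [f [f [p [q a]]] ** [p [q a]]]]] . [t [f [p [q a]]]]]

e
e . t
e . t . t
t . t . t
f . t . t
p . t . t
q . t . t
a . t . t
a . f . t
a . f ** p . t
a . p ** p . t
a . q ** p . t
a . a ** p . t
a . a ** q . t
a . a ** a . t
a . a ** a . f
a . a ** a . p
a . a ** a . q
a . a ** a . a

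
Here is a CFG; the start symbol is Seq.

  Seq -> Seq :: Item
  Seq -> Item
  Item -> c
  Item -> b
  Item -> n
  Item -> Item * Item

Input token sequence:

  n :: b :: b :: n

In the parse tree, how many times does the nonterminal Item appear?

[Seq [Seq [Seq [Seq [Item n]] :: [Item b]] :: [Item b]] :: [Item n]]

4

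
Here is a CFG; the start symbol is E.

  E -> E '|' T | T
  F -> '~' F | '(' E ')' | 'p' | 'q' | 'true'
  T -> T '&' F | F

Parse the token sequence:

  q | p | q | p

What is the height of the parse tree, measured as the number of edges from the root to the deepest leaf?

6

[E [E [E [E [T [F q]]] | [T [F p]]] | [T [F q]]] | [T [F p]]]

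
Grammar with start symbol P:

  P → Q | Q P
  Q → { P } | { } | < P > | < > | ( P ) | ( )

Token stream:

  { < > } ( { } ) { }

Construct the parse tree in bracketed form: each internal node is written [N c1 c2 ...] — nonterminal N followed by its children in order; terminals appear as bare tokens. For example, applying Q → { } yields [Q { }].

P
Q P
{ P } P
{ Q } P
{ < > } P
{ < > } Q P
{ < > } ( P ) P
{ < > } ( Q ) P
{ < > } ( { } ) P
{ < > } ( { } ) Q
{ < > } ( { } ) { }

[P [Q { [P [Q < >]] }] [P [Q ( [P [Q { }]] )] [P [Q { }]]]]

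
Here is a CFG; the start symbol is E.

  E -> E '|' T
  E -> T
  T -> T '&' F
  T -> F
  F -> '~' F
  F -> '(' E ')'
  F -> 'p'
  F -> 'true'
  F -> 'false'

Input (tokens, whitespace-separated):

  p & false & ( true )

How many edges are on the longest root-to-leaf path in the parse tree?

[E [T [T [T [F p]] & [F false]] & [F ( [E [T [F true]]] )]]]

6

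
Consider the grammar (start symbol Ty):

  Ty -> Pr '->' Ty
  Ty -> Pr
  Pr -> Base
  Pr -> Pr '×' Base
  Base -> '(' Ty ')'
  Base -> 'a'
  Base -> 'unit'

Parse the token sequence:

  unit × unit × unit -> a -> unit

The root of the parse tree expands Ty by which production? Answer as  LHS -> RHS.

Ty -> Pr '->' Ty

[Ty [Pr [Pr [Pr [Base unit]] × [Base unit]] × [Base unit]] -> [Ty [Pr [Base a]] -> [Ty [Pr [Base unit]]]]]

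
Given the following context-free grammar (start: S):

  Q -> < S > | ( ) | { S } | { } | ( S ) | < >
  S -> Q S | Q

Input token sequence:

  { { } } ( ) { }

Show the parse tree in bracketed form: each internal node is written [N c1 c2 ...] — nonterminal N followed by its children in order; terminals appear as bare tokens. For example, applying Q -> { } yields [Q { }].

S
Q S
{ S } S
{ Q } S
{ { } } S
{ { } } Q S
{ { } } ( ) S
{ { } } ( ) Q
{ { } } ( ) { }

[S [Q { [S [Q { }]] }] [S [Q ( )] [S [Q { }]]]]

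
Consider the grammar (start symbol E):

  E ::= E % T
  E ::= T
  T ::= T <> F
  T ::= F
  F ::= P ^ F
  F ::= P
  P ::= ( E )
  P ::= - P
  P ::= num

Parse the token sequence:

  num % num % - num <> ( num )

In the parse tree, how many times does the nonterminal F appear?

5

[E [E [E [T [F [P num]]]] % [T [F [P num]]]] % [T [T [F [P - [P num]]]] <> [F [P ( [E [T [F [P num]]]] )]]]]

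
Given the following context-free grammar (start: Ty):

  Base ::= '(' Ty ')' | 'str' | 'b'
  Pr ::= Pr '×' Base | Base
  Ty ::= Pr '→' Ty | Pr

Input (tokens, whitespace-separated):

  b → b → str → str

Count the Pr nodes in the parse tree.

[Ty [Pr [Base b]] → [Ty [Pr [Base b]] → [Ty [Pr [Base str]] → [Ty [Pr [Base str]]]]]]

4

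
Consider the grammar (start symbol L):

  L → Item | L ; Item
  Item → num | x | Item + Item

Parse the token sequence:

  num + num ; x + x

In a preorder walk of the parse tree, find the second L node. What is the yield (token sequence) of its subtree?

num + num

[L [L [Item [Item num] + [Item num]]] ; [Item [Item x] + [Item x]]]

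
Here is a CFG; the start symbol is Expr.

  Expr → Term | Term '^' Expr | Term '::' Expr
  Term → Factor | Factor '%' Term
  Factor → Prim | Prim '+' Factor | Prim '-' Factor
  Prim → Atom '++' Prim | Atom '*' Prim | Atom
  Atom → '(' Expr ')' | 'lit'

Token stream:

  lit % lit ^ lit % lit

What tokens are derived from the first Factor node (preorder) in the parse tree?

lit

[Expr [Term [Factor [Prim [Atom lit]]] % [Term [Factor [Prim [Atom lit]]]]] ^ [Expr [Term [Factor [Prim [Atom lit]]] % [Term [Factor [Prim [Atom lit]]]]]]]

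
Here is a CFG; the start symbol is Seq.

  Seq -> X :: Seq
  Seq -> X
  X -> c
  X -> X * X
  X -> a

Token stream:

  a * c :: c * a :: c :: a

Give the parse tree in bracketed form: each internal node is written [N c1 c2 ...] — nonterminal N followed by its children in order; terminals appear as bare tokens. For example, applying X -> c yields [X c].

Seq
X :: Seq
X * X :: Seq
a * X :: Seq
a * c :: Seq
a * c :: X :: Seq
a * c :: X * X :: Seq
a * c :: c * X :: Seq
a * c :: c * a :: Seq
a * c :: c * a :: X :: Seq
a * c :: c * a :: c :: Seq
a * c :: c * a :: c :: X
a * c :: c * a :: c :: a

[Seq [X [X a] * [X c]] :: [Seq [X [X c] * [X a]] :: [Seq [X c] :: [Seq [X a]]]]]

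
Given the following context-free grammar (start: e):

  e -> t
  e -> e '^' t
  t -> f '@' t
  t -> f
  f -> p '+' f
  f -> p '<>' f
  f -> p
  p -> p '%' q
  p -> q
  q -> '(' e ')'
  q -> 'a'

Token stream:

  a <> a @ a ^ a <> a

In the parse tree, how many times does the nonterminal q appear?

5

[e [e [t [f [p [q a]] <> [f [p [q a]]]] @ [t [f [p [q a]]]]]] ^ [t [f [p [q a]] <> [f [p [q a]]]]]]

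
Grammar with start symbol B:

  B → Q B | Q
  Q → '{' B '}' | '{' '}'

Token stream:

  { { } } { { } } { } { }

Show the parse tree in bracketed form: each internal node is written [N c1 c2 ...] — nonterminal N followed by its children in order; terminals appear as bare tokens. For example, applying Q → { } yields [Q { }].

B
Q B
{ B } B
{ Q } B
{ { } } B
{ { } } Q B
{ { } } { B } B
{ { } } { Q } B
{ { } } { { } } B
{ { } } { { } } Q B
{ { } } { { } } { } B
{ { } } { { } } { } Q
{ { } } { { } } { } { }

[B [Q { [B [Q { }]] }] [B [Q { [B [Q { }]] }] [B [Q { }] [B [Q { }]]]]]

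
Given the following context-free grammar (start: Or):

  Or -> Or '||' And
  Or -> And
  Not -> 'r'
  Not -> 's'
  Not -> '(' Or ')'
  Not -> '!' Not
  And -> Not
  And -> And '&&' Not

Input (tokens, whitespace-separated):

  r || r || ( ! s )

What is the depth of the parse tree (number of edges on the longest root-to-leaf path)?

7

[Or [Or [Or [And [Not r]]] || [And [Not r]]] || [And [Not ( [Or [And [Not ! [Not s]]]] )]]]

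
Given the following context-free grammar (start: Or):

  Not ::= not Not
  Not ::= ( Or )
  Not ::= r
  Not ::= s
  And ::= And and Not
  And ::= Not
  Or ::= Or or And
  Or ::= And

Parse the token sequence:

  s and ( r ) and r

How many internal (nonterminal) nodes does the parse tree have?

10

[Or [And [And [And [Not s]] and [Not ( [Or [And [Not r]]] )]] and [Not r]]]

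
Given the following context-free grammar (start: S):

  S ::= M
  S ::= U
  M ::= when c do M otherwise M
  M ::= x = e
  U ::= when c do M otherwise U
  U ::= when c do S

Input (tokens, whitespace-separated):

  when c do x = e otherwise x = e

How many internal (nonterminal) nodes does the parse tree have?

4

[S [M when c do [M x = e] otherwise [M x = e]]]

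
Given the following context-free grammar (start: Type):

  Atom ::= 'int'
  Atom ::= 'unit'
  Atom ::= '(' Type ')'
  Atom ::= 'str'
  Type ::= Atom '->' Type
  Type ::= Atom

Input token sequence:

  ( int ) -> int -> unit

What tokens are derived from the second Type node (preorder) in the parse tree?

int

[Type [Atom ( [Type [Atom int]] )] -> [Type [Atom int] -> [Type [Atom unit]]]]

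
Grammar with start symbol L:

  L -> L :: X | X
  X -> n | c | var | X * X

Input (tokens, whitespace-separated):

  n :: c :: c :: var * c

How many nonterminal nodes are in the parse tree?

[L [L [L [L [X n]] :: [X c]] :: [X c]] :: [X [X var] * [X c]]]

10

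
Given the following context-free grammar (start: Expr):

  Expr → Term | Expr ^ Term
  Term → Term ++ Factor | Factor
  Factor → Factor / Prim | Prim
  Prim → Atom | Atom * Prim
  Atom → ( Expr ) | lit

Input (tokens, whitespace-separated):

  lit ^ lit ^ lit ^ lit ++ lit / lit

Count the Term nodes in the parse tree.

[Expr [Expr [Expr [Expr [Term [Factor [Prim [Atom lit]]]]] ^ [Term [Factor [Prim [Atom lit]]]]] ^ [Term [Factor [Prim [Atom lit]]]]] ^ [Term [Term [Factor [Prim [Atom lit]]]] ++ [Factor [Factor [Prim [Atom lit]]] / [Prim [Atom lit]]]]]

5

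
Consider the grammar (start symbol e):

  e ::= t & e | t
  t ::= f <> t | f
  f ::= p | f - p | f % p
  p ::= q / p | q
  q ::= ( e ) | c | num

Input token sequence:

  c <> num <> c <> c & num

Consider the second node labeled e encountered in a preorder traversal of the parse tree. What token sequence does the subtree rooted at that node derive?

[e [t [f [p [q c]]] <> [t [f [p [q num]]] <> [t [f [p [q c]]] <> [t [f [p [q c]]]]]]] & [e [t [f [p [q num]]]]]]

num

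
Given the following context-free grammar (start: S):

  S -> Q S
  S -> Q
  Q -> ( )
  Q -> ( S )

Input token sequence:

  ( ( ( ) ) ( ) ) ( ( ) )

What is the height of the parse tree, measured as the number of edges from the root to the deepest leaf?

[S [Q ( [S [Q ( [S [Q ( )]] )] [S [Q ( )]]] )] [S [Q ( [S [Q ( )]] )]]]

6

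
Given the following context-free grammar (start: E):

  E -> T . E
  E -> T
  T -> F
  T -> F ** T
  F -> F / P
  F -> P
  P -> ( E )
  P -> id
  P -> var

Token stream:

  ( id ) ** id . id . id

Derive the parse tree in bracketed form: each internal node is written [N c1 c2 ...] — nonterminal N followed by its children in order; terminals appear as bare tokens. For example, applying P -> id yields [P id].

[E [T [F [P ( [E [T [F [P id]]]] )]] ** [T [F [P id]]]] . [E [T [F [P id]]] . [E [T [F [P id]]]]]]

E
T . E
F ** T . E
P ** T . E
( E ) ** T . E
( T ) ** T . E
( F ) ** T . E
( P ) ** T . E
( id ) ** T . E
( id ) ** F . E
( id ) ** P . E
( id ) ** id . E
( id ) ** id . T . E
( id ) ** id . F . E
( id ) ** id . P . E
( id ) ** id . id . E
( id ) ** id . id . T
( id ) ** id . id . F
( id ) ** id . id . P
( id ) ** id . id . id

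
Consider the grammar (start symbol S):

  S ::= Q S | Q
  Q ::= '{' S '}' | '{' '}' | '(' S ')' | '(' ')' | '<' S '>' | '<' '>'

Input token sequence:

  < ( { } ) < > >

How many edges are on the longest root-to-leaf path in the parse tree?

[S [Q < [S [Q ( [S [Q { }]] )] [S [Q < >]]] >]]

6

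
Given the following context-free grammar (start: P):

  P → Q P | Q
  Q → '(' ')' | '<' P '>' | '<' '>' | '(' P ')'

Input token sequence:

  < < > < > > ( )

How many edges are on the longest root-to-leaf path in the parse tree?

5

[P [Q < [P [Q < >] [P [Q < >]]] >] [P [Q ( )]]]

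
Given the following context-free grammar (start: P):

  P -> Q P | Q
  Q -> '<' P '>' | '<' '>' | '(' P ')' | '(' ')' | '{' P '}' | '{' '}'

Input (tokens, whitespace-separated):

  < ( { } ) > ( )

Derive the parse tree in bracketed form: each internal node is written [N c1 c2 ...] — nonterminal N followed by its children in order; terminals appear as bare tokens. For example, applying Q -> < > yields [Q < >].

[P [Q < [P [Q ( [P [Q { }]] )]] >] [P [Q ( )]]]

P
Q P
< P > P
< Q > P
< ( P ) > P
< ( Q ) > P
< ( { } ) > P
< ( { } ) > Q
< ( { } ) > ( )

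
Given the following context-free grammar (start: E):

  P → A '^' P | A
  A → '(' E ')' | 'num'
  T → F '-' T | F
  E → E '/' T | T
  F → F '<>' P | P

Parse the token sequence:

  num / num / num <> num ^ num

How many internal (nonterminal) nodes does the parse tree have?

[E [E [E [T [F [P [A num]]]]] / [T [F [P [A num]]]]] / [T [F [F [P [A num]]] <> [P [A num] ^ [P [A num]]]]]]

20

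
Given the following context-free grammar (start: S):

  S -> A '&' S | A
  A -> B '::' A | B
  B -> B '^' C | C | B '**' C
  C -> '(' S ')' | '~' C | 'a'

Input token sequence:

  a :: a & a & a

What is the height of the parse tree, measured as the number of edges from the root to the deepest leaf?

6

[S [A [B [C a]] :: [A [B [C a]]]] & [S [A [B [C a]]] & [S [A [B [C a]]]]]]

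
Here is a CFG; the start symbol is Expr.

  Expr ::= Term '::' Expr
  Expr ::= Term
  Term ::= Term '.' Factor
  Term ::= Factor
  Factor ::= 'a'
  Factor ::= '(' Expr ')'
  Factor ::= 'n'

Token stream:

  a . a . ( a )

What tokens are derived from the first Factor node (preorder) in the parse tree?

[Expr [Term [Term [Term [Factor a]] . [Factor a]] . [Factor ( [Expr [Term [Factor a]]] )]]]

a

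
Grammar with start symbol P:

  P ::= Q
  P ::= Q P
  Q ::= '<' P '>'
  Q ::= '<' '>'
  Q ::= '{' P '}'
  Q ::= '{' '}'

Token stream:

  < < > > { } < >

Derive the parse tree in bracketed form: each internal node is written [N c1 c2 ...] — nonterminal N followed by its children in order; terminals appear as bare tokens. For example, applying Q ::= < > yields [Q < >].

[P [Q < [P [Q < >]] >] [P [Q { }] [P [Q < >]]]]

P
Q P
< P > P
< Q > P
< < > > P
< < > > Q P
< < > > { } P
< < > > { } Q
< < > > { } < >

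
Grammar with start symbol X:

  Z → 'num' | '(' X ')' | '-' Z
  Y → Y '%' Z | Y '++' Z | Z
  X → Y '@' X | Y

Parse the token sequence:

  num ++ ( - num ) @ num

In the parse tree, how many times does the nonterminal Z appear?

5

[X [Y [Y [Z num]] ++ [Z ( [X [Y [Z - [Z num]]]] )]] @ [X [Y [Z num]]]]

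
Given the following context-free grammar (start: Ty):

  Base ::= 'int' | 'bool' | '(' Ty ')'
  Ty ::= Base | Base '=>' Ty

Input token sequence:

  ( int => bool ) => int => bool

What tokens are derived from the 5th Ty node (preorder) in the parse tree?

bool

[Ty [Base ( [Ty [Base int] => [Ty [Base bool]]] )] => [Ty [Base int] => [Ty [Base bool]]]]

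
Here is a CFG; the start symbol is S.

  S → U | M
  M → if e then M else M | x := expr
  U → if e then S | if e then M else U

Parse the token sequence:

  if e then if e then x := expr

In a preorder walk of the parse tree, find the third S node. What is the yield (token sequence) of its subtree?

x := expr

[S [U if e then [S [U if e then [S [M x := expr]]]]]]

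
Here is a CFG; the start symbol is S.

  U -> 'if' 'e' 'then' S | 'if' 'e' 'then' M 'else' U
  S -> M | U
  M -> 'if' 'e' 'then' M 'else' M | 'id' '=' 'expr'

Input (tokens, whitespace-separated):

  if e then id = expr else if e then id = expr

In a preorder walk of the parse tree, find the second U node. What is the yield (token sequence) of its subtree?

if e then id = expr

[S [U if e then [M id = expr] else [U if e then [S [M id = expr]]]]]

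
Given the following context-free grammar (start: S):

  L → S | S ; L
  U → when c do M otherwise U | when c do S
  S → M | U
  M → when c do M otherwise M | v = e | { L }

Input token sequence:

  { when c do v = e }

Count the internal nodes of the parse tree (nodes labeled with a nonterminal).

[S [M { [L [S [U when c do [S [M v = e]]]]] }]]

7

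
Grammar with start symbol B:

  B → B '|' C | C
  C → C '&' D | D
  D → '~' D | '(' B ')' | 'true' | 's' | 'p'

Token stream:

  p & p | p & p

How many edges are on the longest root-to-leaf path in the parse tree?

[B [B [C [C [D p]] & [D p]]] | [C [C [D p]] & [D p]]]

5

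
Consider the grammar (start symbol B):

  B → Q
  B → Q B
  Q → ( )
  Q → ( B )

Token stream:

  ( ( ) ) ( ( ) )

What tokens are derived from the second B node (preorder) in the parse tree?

( )

[B [Q ( [B [Q ( )]] )] [B [Q ( [B [Q ( )]] )]]]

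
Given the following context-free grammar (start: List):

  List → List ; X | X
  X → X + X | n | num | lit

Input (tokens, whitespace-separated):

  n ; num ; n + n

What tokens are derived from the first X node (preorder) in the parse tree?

[List [List [List [X n]] ; [X num]] ; [X [X n] + [X n]]]

n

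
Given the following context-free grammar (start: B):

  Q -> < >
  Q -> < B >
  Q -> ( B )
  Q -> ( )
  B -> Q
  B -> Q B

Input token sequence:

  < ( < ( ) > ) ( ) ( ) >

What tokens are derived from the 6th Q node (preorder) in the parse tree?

( )

[B [Q < [B [Q ( [B [Q < [B [Q ( )]] >]] )] [B [Q ( )] [B [Q ( )]]]] >]]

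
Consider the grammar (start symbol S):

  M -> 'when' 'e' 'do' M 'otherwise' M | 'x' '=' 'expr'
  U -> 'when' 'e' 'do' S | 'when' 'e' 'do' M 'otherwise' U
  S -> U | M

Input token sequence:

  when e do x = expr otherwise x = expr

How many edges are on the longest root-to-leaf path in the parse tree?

[S [M when e do [M x = expr] otherwise [M x = expr]]]

3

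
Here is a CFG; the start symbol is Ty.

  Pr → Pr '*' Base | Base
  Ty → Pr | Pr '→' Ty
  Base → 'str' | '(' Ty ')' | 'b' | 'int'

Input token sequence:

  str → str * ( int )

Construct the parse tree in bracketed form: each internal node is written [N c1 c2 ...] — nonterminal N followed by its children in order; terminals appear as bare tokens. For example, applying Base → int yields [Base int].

Ty
Pr → Ty
Base → Ty
str → Ty
str → Pr
str → Pr * Base
str → Base * Base
str → str * Base
str → str * ( Ty )
str → str * ( Pr )
str → str * ( Base )
str → str * ( int )

[Ty [Pr [Base str]] → [Ty [Pr [Pr [Base str]] * [Base ( [Ty [Pr [Base int]]] )]]]]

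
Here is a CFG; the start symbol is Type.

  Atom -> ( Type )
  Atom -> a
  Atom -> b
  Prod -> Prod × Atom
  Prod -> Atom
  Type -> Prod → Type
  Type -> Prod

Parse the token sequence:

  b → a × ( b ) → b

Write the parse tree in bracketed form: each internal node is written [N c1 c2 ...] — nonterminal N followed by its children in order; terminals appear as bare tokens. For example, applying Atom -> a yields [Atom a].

[Type [Prod [Atom b]] → [Type [Prod [Prod [Atom a]] × [Atom ( [Type [Prod [Atom b]]] )]] → [Type [Prod [Atom b]]]]]

Type
Prod → Type
Atom → Type
b → Type
b → Prod → Type
b → Prod × Atom → Type
b → Atom × Atom → Type
b → a × Atom → Type
b → a × ( Type ) → Type
b → a × ( Prod ) → Type
b → a × ( Atom ) → Type
b → a × ( b ) → Type
b → a × ( b ) → Prod
b → a × ( b ) → Atom
b → a × ( b ) → b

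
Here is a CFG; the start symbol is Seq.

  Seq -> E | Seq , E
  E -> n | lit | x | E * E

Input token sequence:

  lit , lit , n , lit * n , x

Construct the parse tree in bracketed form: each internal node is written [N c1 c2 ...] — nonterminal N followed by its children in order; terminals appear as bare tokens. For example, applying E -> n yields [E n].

[Seq [Seq [Seq [Seq [Seq [E lit]] , [E lit]] , [E n]] , [E [E lit] * [E n]]] , [E x]]

Seq
Seq , E
Seq , E , E
Seq , E , E , E
Seq , E , E , E , E
E , E , E , E , E
lit , E , E , E , E
lit , lit , E , E , E
lit , lit , n , E , E
lit , lit , n , E * E , E
lit , lit , n , lit * E , E
lit , lit , n , lit * n , E
lit , lit , n , lit * n , x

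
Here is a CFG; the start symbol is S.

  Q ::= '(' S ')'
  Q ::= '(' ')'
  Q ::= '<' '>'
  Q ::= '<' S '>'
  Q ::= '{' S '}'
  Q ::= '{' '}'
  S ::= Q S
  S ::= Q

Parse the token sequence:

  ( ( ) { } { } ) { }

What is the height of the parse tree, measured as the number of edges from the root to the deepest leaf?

6

[S [Q ( [S [Q ( )] [S [Q { }] [S [Q { }]]]] )] [S [Q { }]]]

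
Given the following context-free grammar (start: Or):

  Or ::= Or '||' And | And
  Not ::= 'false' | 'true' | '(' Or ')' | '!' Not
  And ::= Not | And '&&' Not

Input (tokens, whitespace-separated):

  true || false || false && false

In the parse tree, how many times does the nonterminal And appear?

[Or [Or [Or [And [Not true]]] || [And [Not false]]] || [And [And [Not false]] && [Not false]]]

4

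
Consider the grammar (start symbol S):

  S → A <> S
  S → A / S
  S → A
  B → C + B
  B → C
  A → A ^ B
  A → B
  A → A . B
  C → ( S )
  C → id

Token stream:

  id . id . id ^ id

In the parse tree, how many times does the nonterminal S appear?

1

[S [A [A [A [A [B [C id]]] . [B [C id]]] . [B [C id]]] ^ [B [C id]]]]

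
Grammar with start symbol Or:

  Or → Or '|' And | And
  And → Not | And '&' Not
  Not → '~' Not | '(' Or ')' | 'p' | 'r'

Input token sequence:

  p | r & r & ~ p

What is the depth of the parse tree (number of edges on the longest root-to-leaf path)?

[Or [Or [And [Not p]]] | [And [And [And [Not r]] & [Not r]] & [Not ~ [Not p]]]]

5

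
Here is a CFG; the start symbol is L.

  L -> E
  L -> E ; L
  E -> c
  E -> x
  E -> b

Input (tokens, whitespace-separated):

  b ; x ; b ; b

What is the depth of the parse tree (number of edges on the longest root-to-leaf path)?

5

[L [E b] ; [L [E x] ; [L [E b] ; [L [E b]]]]]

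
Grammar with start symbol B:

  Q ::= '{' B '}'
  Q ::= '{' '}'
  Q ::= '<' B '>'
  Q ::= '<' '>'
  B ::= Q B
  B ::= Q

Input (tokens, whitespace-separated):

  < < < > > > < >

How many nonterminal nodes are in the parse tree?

[B [Q < [B [Q < [B [Q < >]] >]] >] [B [Q < >]]]

8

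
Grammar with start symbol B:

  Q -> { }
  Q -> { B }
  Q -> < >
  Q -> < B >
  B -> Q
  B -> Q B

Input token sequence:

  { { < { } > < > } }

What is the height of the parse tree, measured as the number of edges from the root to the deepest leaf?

8

[B [Q { [B [Q { [B [Q < [B [Q { }]] >] [B [Q < >]]] }]] }]]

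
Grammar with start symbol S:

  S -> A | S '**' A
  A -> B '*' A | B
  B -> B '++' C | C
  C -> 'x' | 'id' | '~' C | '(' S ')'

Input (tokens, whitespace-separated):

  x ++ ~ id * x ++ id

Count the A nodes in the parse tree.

2

[S [A [B [B [C x]] ++ [C ~ [C id]]] * [A [B [B [C x]] ++ [C id]]]]]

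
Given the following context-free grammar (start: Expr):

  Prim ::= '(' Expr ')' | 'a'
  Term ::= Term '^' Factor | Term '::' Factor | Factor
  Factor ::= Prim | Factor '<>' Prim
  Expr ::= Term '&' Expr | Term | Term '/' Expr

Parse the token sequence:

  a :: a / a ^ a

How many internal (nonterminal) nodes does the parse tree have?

[Expr [Term [Term [Factor [Prim a]]] :: [Factor [Prim a]]] / [Expr [Term [Term [Factor [Prim a]]] ^ [Factor [Prim a]]]]]

14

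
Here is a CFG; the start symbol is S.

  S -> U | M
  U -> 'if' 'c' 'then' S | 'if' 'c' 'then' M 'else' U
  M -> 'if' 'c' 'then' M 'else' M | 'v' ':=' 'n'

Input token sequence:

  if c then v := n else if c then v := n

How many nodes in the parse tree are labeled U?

2

[S [U if c then [M v := n] else [U if c then [S [M v := n]]]]]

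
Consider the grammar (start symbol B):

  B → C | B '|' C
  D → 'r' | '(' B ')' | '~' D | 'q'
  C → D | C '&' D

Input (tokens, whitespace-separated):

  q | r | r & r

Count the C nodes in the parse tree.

4

[B [B [B [C [D q]]] | [C [D r]]] | [C [C [D r]] & [D r]]]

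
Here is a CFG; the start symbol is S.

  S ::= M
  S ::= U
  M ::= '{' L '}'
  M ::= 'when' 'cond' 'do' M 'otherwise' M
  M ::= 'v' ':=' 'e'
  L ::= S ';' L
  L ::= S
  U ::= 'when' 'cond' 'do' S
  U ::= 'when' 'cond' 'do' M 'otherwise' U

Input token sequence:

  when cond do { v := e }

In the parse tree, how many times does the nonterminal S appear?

[S [U when cond do [S [M { [L [S [M v := e]]] }]]]]

3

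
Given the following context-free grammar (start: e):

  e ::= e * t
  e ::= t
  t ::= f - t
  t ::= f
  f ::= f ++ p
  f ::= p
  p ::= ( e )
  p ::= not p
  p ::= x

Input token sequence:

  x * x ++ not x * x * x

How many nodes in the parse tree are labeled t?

[e [e [e [e [t [f [p x]]]] * [t [f [f [p x]] ++ [p not [p x]]]]] * [t [f [p x]]]] * [t [f [p x]]]]

4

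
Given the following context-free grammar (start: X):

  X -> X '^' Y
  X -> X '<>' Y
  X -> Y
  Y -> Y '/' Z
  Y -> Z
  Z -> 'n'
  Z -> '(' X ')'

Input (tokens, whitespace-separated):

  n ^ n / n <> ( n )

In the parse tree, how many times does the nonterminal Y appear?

5

[X [X [X [Y [Z n]]] ^ [Y [Y [Z n]] / [Z n]]] <> [Y [Z ( [X [Y [Z n]]] )]]]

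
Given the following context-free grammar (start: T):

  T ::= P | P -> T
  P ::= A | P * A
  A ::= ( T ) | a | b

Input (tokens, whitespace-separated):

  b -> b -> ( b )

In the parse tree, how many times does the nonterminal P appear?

4

[T [P [A b]] -> [T [P [A b]] -> [T [P [A ( [T [P [A b]]] )]]]]]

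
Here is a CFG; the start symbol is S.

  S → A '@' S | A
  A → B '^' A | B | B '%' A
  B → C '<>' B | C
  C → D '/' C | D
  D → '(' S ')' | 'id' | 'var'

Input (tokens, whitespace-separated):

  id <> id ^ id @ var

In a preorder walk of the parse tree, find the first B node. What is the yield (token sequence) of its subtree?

id <> id

[S [A [B [C [D id]] <> [B [C [D id]]]] ^ [A [B [C [D id]]]]] @ [S [A [B [C [D var]]]]]]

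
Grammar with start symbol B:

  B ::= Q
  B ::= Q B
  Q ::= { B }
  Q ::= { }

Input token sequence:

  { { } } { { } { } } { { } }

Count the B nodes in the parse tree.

[B [Q { [B [Q { }]] }] [B [Q { [B [Q { }] [B [Q { }]]] }] [B [Q { [B [Q { }]] }]]]]

7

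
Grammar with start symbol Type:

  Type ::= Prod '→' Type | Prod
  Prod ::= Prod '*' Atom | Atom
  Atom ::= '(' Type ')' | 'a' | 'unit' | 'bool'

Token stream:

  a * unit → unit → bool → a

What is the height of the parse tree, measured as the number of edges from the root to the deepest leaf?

6

[Type [Prod [Prod [Atom a]] * [Atom unit]] → [Type [Prod [Atom unit]] → [Type [Prod [Atom bool]] → [Type [Prod [Atom a]]]]]]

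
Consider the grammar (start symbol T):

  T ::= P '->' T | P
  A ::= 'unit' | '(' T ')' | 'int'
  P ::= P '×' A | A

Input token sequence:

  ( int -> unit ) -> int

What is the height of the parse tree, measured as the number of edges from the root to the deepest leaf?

[T [P [A ( [T [P [A int]] -> [T [P [A unit]]]] )]] -> [T [P [A int]]]]

7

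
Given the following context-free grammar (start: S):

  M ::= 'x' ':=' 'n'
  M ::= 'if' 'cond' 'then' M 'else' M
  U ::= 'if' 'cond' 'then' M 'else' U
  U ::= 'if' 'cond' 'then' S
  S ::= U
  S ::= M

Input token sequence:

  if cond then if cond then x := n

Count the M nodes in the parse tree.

[S [U if cond then [S [U if cond then [S [M x := n]]]]]]

1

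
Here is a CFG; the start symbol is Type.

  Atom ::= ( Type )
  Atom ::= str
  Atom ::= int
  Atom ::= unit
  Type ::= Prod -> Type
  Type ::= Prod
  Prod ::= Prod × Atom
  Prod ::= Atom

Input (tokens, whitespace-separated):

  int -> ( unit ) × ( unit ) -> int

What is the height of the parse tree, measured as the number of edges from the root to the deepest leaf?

[Type [Prod [Atom int]] -> [Type [Prod [Prod [Atom ( [Type [Prod [Atom unit]]] )]] × [Atom ( [Type [Prod [Atom unit]]] )]] -> [Type [Prod [Atom int]]]]]

8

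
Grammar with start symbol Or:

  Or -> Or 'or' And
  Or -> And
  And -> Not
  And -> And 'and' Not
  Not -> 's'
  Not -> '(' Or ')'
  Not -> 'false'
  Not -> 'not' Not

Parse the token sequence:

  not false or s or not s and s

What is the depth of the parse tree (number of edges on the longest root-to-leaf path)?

[Or [Or [Or [And [Not not [Not false]]]] or [And [Not s]]] or [And [And [Not not [Not s]]] and [Not s]]]

6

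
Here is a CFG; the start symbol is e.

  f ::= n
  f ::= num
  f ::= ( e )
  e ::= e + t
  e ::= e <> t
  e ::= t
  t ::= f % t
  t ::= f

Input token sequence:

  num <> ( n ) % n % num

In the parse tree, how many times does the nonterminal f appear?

5

[e [e [t [f num]]] <> [t [f ( [e [t [f n]]] )] % [t [f n] % [t [f num]]]]]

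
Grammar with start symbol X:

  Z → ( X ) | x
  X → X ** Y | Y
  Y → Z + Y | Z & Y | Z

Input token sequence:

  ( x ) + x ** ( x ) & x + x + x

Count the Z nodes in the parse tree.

[X [X [Y [Z ( [X [Y [Z x]]] )] + [Y [Z x]]]] ** [Y [Z ( [X [Y [Z x]]] )] & [Y [Z x] + [Y [Z x] + [Y [Z x]]]]]]

8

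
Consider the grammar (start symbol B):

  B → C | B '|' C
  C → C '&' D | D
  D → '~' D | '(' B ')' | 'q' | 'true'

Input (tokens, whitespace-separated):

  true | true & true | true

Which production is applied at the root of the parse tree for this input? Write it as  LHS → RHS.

B → B '|' C

[B [B [B [C [D true]]] | [C [C [D true]] & [D true]]] | [C [D true]]]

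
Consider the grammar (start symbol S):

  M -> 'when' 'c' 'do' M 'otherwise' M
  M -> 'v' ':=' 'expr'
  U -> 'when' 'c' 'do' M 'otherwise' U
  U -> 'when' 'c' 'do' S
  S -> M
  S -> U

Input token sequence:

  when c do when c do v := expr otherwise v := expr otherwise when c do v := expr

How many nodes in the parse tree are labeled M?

[S [U when c do [M when c do [M v := expr] otherwise [M v := expr]] otherwise [U when c do [S [M v := expr]]]]]

4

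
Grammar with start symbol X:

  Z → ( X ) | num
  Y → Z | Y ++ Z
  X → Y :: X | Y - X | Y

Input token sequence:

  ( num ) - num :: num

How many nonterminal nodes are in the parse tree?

[X [Y [Z ( [X [Y [Z num]]] )]] - [X [Y [Z num]] :: [X [Y [Z num]]]]]

12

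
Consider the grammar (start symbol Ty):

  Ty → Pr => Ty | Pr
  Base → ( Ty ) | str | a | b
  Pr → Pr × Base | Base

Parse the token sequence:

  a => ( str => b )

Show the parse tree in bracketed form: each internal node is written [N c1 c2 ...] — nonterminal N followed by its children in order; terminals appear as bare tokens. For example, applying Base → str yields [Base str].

Ty
Pr => Ty
Base => Ty
a => Ty
a => Pr
a => Base
a => ( Ty )
a => ( Pr => Ty )
a => ( Base => Ty )
a => ( str => Ty )
a => ( str => Pr )
a => ( str => Base )
a => ( str => b )

[Ty [Pr [Base a]] => [Ty [Pr [Base ( [Ty [Pr [Base str]] => [Ty [Pr [Base b]]]] )]]]]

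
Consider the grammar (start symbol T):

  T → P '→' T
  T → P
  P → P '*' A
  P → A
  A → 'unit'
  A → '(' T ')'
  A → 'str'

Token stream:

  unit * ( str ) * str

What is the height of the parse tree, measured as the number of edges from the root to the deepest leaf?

7

[T [P [P [P [A unit]] * [A ( [T [P [A str]]] )]] * [A str]]]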